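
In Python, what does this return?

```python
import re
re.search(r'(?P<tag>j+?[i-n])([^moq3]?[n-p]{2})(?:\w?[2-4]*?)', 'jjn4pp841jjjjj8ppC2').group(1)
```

'jjn'

The match spans [0:7] → 'jjn4pp8'.
Captured: group 1 = 'jjn', group 2 = '4pp'.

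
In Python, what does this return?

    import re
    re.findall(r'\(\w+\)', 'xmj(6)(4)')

With no groups in the pattern, `findall` gives back each whole match — 2 here.

['(6)', '(4)']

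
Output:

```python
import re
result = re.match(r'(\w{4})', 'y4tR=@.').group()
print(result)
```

y4tR

`match` is anchored at position 0; if the pattern doesn't fit there, it returns None.
The match spans [0:4] → 'y4tR'.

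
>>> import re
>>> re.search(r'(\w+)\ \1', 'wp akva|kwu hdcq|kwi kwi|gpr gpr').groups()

('kwi',)

The match spans [17:24] → 'kwi kwi'.
Captured: group 1 = 'kwi'.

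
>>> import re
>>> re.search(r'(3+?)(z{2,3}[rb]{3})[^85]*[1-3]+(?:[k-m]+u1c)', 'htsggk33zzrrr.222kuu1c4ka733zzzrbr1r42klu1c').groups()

('33', 'zzrrr')

The pattern matches one or more of a literal '3' (lazy) (captured); then 2 to 3 of the literal 'z', then exactly 3 of one of [rb] (captured); then zero or more of any character except [85], then one or more of a character in [1-3]; then one or more of a character in [k-m], then the literal 'u1c' (non-capturing group).
`search` walks the string left to right and returns the first match it finds.
The match spans [6:43] → '33zzrrr.222kuu1c4ka733zzzrbr1r42klu1c'.
Captured: group 1 = '33', group 2 = 'zzrrr'.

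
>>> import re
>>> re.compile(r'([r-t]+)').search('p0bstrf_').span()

(3, 6)

The pattern matches one or more of a character in [r-t] (captured).
Unlike `match`, `search` isn't anchored — it looks for the pattern anywhere in the string.
The match spans [3:6] → 'str'.
Captured: group 1 = 'str'.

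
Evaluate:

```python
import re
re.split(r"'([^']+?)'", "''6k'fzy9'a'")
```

`re.split` interleaves the captured-group text with the surrounding fragments.

["'", '6k', 'fzy9', 'a', '']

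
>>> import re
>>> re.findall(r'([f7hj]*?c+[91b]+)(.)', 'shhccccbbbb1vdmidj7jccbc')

Pattern: zero or more of one of [f7hj] (lazy), then one or more of the literal 'c', then one or more of one of [91b] (captured); then any character (captured).
Matches: at [1:13] match 'hhccccbbbb1v', groups = ('hhccccbbbb1', 'v'); at [17:24] match 'j7jccbc', groups = ('j7jccb', 'c').
Multiple groups make `findall` return tuples — one 2-tuple for each match.

[('hhccccbbbb1', 'v'), ('j7jccb', 'c')]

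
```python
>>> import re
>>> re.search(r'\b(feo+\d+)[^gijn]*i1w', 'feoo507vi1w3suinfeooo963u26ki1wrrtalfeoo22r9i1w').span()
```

(0, 11)

The pattern matches a word boundary (`\b`, zero-width); then the literal 'fe', then one or more of a literal 'o', then one or more of a digit (captured); then zero or more of any character except [gijn], then the literal 'i1w'.
The match spans [0:11] → 'feoo507vi1w'.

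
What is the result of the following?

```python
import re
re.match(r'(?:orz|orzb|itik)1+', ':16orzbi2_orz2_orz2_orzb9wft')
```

With `match`, the pattern is implicitly anchored at the beginning.
Here position 0 doesn't satisfy it, so the call returns None.

None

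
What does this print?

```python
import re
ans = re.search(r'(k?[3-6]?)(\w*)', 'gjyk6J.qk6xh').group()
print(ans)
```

This matches optionally a literal 'k', then optionally a character in [3-6] (captured); then zero or more of a word character (captured).
Unlike `match`, `search` isn't anchored — it looks for the pattern anywhere in the string.
The match spans [0:6] → 'gjyk6J'.
Captured: group 1 = '', group 2 = 'gjyk6J'.

gjyk6J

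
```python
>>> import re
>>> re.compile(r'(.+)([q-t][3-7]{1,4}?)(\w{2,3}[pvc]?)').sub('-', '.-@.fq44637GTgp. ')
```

'-7GTgp. '

Pattern: one or more of any character (captured); then a character in [q-t], then 1 to 4 of a character in [3-7] (lazy) (captured); then 2 to 3 of a word character, then optionally one of [pvc] (captured).
Because the quantifier is non-greedy, it stops expanding at the earliest point where the rest of the pattern can succeed.
Matches: at [0:10] → '.-@.fq4463'.
Each match is replaced by '-'.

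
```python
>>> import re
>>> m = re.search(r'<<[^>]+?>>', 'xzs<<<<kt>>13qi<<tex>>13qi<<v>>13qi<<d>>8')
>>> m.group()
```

'<<<<kt>>'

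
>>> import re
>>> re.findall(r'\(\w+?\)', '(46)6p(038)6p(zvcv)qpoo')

['(46)', '(038)', '(zvcv)']

No capturing groups, so `findall` returns the 3 full match strings.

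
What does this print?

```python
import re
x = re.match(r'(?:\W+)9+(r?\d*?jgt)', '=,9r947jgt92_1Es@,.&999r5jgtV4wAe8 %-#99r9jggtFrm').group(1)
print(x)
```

r947jgt

This matches one or more of a non-word character (non-capturing group); then one or more of a literal '9'; then optionally a literal 'r', then zero or more of a digit (lazy), then the literal 'jgt' (captured).
`re.match` won't scan ahead — the pattern has to work from the very first character.
The match spans [0:10] → '=,9r947jgt'.
Captured: group 1 = 'r947jgt'.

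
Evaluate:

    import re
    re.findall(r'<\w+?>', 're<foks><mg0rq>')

['<foks>', '<mg0rq>']

Since nothing is captured, `findall` lists the 2 matched substrings directly.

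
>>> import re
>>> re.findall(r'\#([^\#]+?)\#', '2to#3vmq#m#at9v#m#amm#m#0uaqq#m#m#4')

['3vmq', 'at9v', 'amm', '0uaqq', 'm']

Walking the string: at [3:9] match '#3vmq#', group 1 = '3vmq'; at [10:16] match '#at9v#', group 1 = 'at9v'; at [17:22] match '#amm#', group 1 = 'amm'; at [23:30] match '#0uaqq#', group 1 = '0uaqq'; at [31:34] match '#m#', group 1 = 'm'.
`findall` collects group 1 from each match (5 total).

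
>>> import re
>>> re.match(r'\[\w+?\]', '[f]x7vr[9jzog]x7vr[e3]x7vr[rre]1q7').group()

'[f]'

`re.match` won't scan ahead — the pattern has to work from the very first character.
The match spans [0:3] → '[f]'.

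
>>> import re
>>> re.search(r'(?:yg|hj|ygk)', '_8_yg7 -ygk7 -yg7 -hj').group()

`search` walks the string left to right and returns the first match it finds.
The match spans [3:5] → 'yg'.

'yg'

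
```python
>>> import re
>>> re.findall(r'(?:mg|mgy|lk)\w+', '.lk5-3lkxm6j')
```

No capturing groups, so `findall` returns the 2 full match strings.

['lk5', 'lkxm6j']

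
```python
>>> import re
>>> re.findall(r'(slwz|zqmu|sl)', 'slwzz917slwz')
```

Alternation tries branches left to right and keeps the first one that lets the overall match succeed at that position.
Scanning left to right: at [0:4] match 'slwz', group 1 = 'slwz'; at [8:12] match 'slwz', group 1 = 'slwz'.
Because there's exactly one group, `findall` drops the full match and keeps group 1 from each hit.

['slwz', 'slwz']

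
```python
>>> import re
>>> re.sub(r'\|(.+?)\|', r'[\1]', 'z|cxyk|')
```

Matches: at [1:7] → '|cxyk|'.
The replacement refers to a captured group, so each match is rewritten using its own captured text.

'z[cxyk]'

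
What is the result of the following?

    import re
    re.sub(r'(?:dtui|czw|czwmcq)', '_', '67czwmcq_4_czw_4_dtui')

'67_mcq_4___4__'

The regex engine tests alternatives in the order written; an earlier branch that matches wins even if a later one would match more.
Every occurrence is swapped for '_'.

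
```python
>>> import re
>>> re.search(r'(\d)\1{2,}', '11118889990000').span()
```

`\1` is not a pattern — it's the concrete string captured by group 1, re-applied verbatim.
`re.search` scans for the first position where the pattern succeeds.
The match spans [0:4] → '1111'.
Captured: group 1 = '1'.

(0, 4)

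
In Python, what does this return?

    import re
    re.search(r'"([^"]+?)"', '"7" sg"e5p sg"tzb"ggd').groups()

`re.search` scans for the first position where the pattern succeeds.
The match spans [0:3] → '"7"'.
Captured: group 1 = '7'.

('7',)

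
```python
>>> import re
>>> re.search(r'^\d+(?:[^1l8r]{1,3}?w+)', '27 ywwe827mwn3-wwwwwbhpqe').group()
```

Pattern: anchored at the start of the string; then one or more of a digit; then 1 to 3 of any character except [1l8r] (lazy), then one or more of a literal 'w' (non-capturing group).
`re.search` scans for the first position where the pattern succeeds.
The match spans [0:6] → '27 yww'.

'27 yww'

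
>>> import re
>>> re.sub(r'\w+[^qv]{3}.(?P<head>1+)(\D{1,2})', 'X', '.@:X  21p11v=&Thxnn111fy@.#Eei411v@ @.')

'.@:X  21p11v=&X@.#X @.'

This matches one or more of a word character, then exactly 3 of any character except [qv], then any character; then one or more of a literal '1' (captured as 'head'); then 1 to 2 of a non-digit (captured).
Matches: at [14:24] → 'Thxnn111fy'; at [27:35] → 'Eei411v@'.
Every occurrence is swapped for 'X'.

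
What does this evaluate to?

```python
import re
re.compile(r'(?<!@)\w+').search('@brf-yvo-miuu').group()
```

'rf'

`(?!…)`/`(?<!…)` only lets a position through if the neighbouring text does NOT match; no characters are consumed.
The match spans [2:4] → 'rf'.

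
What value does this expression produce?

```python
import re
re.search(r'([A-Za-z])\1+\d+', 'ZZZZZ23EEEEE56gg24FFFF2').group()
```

'ZZZZZ23'

`\1` has to match the exact text group 1 already captured.
Unlike `match`, `search` isn't anchored — it looks for the pattern anywhere in the string.
The match spans [0:7] → 'ZZZZZ23'.
Captured: group 1 = 'Z'.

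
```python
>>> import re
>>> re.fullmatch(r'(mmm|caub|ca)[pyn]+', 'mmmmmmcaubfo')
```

`re.fullmatch` is like wrapping the pattern in `^…$` (in single-line mode).
Here the string isn't matched end-to-end, so the call returns None.

None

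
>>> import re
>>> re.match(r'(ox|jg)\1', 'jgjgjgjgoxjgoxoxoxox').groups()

('jg',)

`\1` is not a pattern — it's the concrete string captured by group 1, re-applied verbatim.
`re.match` only tries the pattern at the start of the string.
The match spans [0:4] → 'jgjg'.
Captured: group 1 = 'jg'.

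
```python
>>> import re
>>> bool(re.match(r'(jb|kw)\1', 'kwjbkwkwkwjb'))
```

False

After group 1 captures some text, `\1` only succeeds where that same text appears again.
`match` is anchored at position 0; if the pattern doesn't fit there, it returns None.
Here the string doesn't start with a match, so the call returns None, and `bool(None)` is False.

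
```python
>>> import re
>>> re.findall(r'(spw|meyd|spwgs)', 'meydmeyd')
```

['meyd', 'meyd']

With a single group, `findall` returns only what that group captured — 2 items.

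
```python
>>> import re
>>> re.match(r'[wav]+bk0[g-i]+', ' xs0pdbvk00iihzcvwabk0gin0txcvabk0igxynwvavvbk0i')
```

This matches one or more of one of [wav], then the literal 'bk0'; then one or more of a character in [g-i].
`re.match` won't scan ahead — the pattern has to work from the very first character.
Here the pattern fails at index 0, so the call returns None.

None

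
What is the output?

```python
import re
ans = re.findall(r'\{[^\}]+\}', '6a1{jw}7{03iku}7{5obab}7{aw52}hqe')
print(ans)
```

['{jw}', '{03iku}', '{5obab}', '{aw52}']

No capturing groups, so `findall` returns the 4 full match strings.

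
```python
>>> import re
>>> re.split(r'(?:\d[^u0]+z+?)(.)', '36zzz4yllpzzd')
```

The group in the pattern means `split` returns the separators' captures alongside the pieces.

['', 'd', '']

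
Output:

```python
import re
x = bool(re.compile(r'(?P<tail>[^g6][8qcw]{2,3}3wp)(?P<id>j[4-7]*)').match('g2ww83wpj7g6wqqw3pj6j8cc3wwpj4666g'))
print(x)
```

Pattern: any character except [g6], then 2 to 3 of one of [8qcw], then the literal '3wp' (captured as 'tail'); then the literal 'j', then zero or more of a character in [4-7] (captured as 'id').
`match` is anchored at position 0; if the pattern doesn't fit there, it returns None.
Here position 0 doesn't satisfy it, so the call returns None, and `bool(None)` is False.

False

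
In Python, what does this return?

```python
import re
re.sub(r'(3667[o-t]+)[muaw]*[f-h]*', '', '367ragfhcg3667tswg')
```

'367ragfhcg'

Pattern: the literal '36', then the literal '67', then one or more of a character in [o-t] (captured); then zero or more of one of [muaw], then zero or more of a character in [f-h].
Each match is replaced by ''.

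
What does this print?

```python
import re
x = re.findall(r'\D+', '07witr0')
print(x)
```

['witr']

Pattern: one or more of a non-digit.
Matches: at [2:6] → 'witr'.
No capturing groups, so `findall` returns the 1 full match string.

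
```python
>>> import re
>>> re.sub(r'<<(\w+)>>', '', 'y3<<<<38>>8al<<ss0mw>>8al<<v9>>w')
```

'y3<<8al8alw'

Matches: at [4:10] → '<<38>>'; at [13:22] → '<<ss0mw>>'; at [25:31] → '<<v9>>'.
Each match is replaced by ''.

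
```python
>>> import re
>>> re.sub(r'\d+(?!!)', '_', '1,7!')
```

'_,7!'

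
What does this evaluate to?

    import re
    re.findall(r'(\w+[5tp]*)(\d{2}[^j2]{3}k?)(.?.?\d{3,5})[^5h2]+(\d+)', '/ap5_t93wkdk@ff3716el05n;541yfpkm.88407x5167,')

[('5', '41yfpk', 'm.88407', '5167')]

This matches one or more of a word character, then zero or more of one of [5tp] (captured); then exactly 2 of a digit, then exactly 3 of any character except [j2], then optionally the literal 'k' (captured); then optionally any character, then optionally any character, then 3 to 5 of a digit (captured); then one or more of any character except [5h2]; then one or more of a digit (captured).
With 4 capturing groups, `findall` returns a 4-tuple per match.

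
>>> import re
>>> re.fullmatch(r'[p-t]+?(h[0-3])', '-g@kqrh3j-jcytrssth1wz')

None

Pattern: one or more of a character in [p-t] (lazy); then a literal 'h', then a character in [0-3] (captured).
`re.fullmatch` is like wrapping the pattern in `^…$` (in single-line mode).
Here the string isn't matched end-to-end, so the call returns None.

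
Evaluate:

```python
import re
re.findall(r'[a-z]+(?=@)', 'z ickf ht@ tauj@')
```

The positive lookaround only admits positions where the adjacent text matches; those characters stay outside the span.
Matches: at [7:9] → 'ht'; at [11:15] → 'tauj'.
`findall` yields the raw match text (2 of them) because the pattern has no groups.

['ht', 'tauj']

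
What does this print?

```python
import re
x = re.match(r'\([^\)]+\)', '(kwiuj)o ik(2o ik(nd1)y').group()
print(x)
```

(kwiuj)

With `match`, the pattern is implicitly anchored at the beginning.
The match spans [0:7] → '(kwiuj)'.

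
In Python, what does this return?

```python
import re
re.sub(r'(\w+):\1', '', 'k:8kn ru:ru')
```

`\1` is not a pattern — it's the concrete string captured by group 1, re-applied verbatim.
Matches: at [6:11] → 'ru:ru'.
Each match is replaced by ''.

'k:8kn '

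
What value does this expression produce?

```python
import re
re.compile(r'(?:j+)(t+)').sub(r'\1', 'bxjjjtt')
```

'bxtt'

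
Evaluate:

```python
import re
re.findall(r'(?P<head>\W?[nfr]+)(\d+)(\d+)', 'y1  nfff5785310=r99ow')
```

[(' nfff', '578531', '0'), ('=r', '9', '9')]

`findall` packs the 3 group values into a tuple for every match.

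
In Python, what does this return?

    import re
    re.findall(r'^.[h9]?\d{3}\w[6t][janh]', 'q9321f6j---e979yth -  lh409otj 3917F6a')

['q9321f6j']

With no groups in the pattern, `findall` gives back each whole match — 1 here.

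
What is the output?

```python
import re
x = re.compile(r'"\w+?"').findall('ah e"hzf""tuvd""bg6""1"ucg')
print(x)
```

['"hzf"', '"tuvd"', '"bg6"', '"1"']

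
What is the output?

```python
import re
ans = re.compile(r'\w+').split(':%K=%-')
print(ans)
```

[':%', '=%-']

The pattern matches one or more of a word character.
Matches to split on: at [2:3] → 'K'.
`split` removes every match and returns the 2 fragments in between.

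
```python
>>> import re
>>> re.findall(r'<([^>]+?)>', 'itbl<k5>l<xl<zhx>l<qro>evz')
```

With a single group, `findall` returns only what that group captured — 3 items.

['k5', 'xl<zhx', 'qro']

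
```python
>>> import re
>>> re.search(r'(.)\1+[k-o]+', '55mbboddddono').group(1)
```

'5'

The match spans [0:3] → '55m'.
Captured: group 1 = '5'.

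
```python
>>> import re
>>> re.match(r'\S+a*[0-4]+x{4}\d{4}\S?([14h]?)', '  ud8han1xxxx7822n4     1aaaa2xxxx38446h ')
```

`re.match` only tries the pattern at the start of the string.
Here position 0 doesn't satisfy it, so the call returns None.

None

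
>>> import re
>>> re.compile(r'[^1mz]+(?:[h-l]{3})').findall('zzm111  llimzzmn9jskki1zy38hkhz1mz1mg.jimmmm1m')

['  lli', 'n9jskki', 'y38hkh']

Since nothing is captured, `findall` lists the 3 matched substrings directly.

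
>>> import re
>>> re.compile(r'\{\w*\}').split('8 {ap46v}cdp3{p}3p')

Matches to split on: at [2:9] → '{ap46v}'; at [13:16] → '{p}'.
Each match becomes a cut point; 3 segments remain.

['8 ', 'cdp3', '3p']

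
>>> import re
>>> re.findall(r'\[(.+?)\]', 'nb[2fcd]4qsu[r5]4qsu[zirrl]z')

Walking the string: at [2:8] match '[2fcd]', group 1 = '2fcd'; at [12:16] match '[r5]', group 1 = 'r5'; at [20:27] match '[zirrl]', group 1 = 'zirrl'.
With a single group, `findall` returns only what that group captured — 3 items.

['2fcd', 'r5', 'zirrl']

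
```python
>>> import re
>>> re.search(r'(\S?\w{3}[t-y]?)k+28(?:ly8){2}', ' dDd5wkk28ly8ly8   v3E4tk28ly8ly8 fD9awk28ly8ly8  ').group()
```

'dDd5wkk28ly8ly8'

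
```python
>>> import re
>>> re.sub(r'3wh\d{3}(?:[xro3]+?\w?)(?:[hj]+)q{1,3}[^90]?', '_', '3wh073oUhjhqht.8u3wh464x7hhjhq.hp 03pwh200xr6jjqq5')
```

'_t.8u_hp 03pwh200xr6jjqq5'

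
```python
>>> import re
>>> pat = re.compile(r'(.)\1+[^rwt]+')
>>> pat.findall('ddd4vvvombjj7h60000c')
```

`\1` has to match the exact text group 1 already captured.
One capturing group, so `findall` returns just the captured substring from the one match — 1 in all.

['d']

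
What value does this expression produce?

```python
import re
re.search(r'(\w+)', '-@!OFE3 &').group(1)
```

The pattern matches one or more of a word character (captured).
`search` walks the string left to right and returns the first match it finds.
The match spans [3:7] → 'OFE3'.
Captured: group 1 = 'OFE3'.

'OFE3'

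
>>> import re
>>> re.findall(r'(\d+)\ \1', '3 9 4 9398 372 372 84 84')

['372', '84']

A backreference is literal: `\1` must see the identical characters the first group matched.
Scanning left to right: at [11:18] match '372 372', group 1 = '372'; at [19:24] match '84 84', group 1 = '84'.
With a single group, `findall` returns only what that group captured — 2 items.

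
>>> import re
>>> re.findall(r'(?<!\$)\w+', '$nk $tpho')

`(?!…)`/`(?<!…)` only lets a position through if the neighbouring text does NOT match; no characters are consumed.
No capturing groups, so `findall` returns the 2 full match strings.

['k', 'pho']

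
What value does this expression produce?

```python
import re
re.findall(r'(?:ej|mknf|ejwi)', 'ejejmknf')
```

Scanning left to right: at [0:2] → 'ej'; at [2:4] → 'ej'; at [4:8] → 'mknf'.
With no groups in the pattern, `findall` gives back each whole match — 3 here.

['ej', 'ej', 'mknf']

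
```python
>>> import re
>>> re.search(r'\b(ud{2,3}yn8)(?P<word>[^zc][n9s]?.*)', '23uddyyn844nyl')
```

This matches a word boundary (`\b`, zero-width); then the literal 'u', then 2 to 3 of a literal 'd', then the literal 'yn8' (captured); then any character except [zc], then optionally one of [n9s], then zero or more of any character (captured as 'word').
Here nothing in the string fits, so the call returns None.

None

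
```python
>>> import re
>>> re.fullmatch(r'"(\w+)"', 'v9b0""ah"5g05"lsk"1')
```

None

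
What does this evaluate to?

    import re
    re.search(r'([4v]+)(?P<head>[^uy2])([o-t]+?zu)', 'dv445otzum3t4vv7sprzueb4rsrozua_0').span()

(1, 9)

This matches one or more of one of [4v] (captured); then any character except [uy2] (captured as 'head'); then one or more of a character in [o-t] (lazy), then the literal 'zu' (captured).
`re.search` scans for the first position where the pattern succeeds.
The match spans [1:9] → 'v445otzu'.
Captured: group 1 = 'v44', group 2 = '5', group 3 = 'otzu'.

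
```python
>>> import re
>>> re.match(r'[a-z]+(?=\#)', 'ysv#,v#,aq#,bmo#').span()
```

The `(?=…)`/`(?<=…)` assertion just peeks at neighbouring text; it doesn't advance the match position.
`re.match` won't scan ahead — the pattern has to work from the very first character.
The match spans [0:3] → 'ysv'.

(0, 3)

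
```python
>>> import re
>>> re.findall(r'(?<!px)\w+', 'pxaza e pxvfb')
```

A negative assertion filters positions out without eating any characters.
Matches: at [0:5] → 'pxaza'; at [6:7] → 'e'; at [8:13] → 'pxvfb'.
With no groups in the pattern, `findall` gives back each whole match — 3 here.

['pxaza', 'e', 'pxvfb']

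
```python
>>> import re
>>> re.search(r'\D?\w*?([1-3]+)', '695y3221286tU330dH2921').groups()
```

The match spans [0:9] → '695y32212'.
Captured: group 1 = '32212'.

('32212',)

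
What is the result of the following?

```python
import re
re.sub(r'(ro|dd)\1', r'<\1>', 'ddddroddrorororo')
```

'<dd>rodd<ro><ro>'

The backreference `\1` re-matches whatever the first group consumed, character for character.
Each match is replaced using the text its own group 1 captured.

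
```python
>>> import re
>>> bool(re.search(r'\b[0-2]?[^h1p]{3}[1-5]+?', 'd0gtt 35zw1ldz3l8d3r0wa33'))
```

The pattern matches a word boundary (`\b`, zero-width); then optionally a character in [0-2]; then exactly 3 of any character except [h1p], then one or more of a character in [1-5] (lazy).
`re.search` tries every starting position until one works.
Here no position works, so the call returns None, and `bool(None)` is False.

False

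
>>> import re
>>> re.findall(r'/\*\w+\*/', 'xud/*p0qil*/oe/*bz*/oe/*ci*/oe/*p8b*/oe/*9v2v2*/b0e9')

Walking the string: at [3:12] → '/*p0qil*/'; at [14:20] → '/*bz*/'; at [22:28] → '/*ci*/'; at [30:37] → '/*p8b*/'; at [39:48] → '/*9v2v2*/'.
Since nothing is captured, `findall` lists the 5 matched substrings directly.

['/*p0qil*/', '/*bz*/', '/*ci*/', '/*p8b*/', '/*9v2v2*/']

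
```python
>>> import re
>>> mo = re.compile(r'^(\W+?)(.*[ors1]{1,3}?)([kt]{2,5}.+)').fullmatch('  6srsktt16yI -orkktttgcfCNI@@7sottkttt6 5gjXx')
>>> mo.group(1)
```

Pattern: anchored at the start of the string; then one or more of a non-word character (lazy) (captured); then zero or more of any character, then 1 to 3 of one of [ors1] (lazy) (captured); then 2 to 5 of one of [kt], then one or more of any character (captured).
For `fullmatch`, every character of the input must be accounted for by the pattern.
The match spans [0:46] → '  6srsktt16yI -orkktttgcfCNI@@7sottkttt6 5gjXx'.
Captured: group 1 = ' ', group 2 = ' 6srsktt16yI -orkktttgcfCNI@@7so', group 3 = 'ttkttt6 5gjXx'.

' '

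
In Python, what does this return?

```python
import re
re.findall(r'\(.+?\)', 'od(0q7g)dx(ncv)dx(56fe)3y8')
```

Matches: at [2:8] → '(0q7g)'; at [10:15] → '(ncv)'; at [17:23] → '(56fe)'.
`findall` yields the raw match text (3 of them) because the pattern has no groups.

['(0q7g)', '(ncv)', '(56fe)']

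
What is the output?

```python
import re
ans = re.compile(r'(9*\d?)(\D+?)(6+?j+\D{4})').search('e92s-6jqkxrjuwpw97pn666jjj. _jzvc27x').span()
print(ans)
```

The pattern matches zero or more of the literal '9', then optionally a digit (captured); then one or more of a non-digit (lazy) (captured); then one or more of the literal '6' (lazy), then one or more of the literal 'j', then exactly 4 of a non-digit (captured).
The match spans [1:11] → '92s-6jqkxr'.

(1, 11)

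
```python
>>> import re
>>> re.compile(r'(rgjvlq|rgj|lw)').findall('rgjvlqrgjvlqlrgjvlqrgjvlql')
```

The regex engine tests alternatives in the order written; an earlier branch that matches wins even if a later one would match more.
Matches: at [0:6] match 'rgjvlq', group 1 = 'rgjvlq'; at [6:12] match 'rgjvlq', group 1 = 'rgjvlq'; at [13:19] match 'rgjvlq', group 1 = 'rgjvlq'; at [19:25] match 'rgjvlq', group 1 = 'rgjvlq'.
One capturing group, so `findall` returns just the captured substring from each match — 4 in all.

['rgjvlq', 'rgjvlq', 'rgjvlq', 'rgjvlq']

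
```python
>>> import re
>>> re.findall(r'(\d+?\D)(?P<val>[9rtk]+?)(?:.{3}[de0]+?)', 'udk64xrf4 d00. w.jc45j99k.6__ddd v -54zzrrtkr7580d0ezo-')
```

Pattern: one or more of a digit (lazy), then a non-digit (captured); then one or more of one of [9rtk] (lazy) (captured as 'val'); then exactly 3 of any character, then one or more of one of [de0] (lazy) (non-capturing group).
Walking the string: at [3:11] match '64xrf4 d', groups = ('64x', 'r').
2 groups means the one result is a tuple of 2 captured strings — 1 here.

[('64x', 'r')]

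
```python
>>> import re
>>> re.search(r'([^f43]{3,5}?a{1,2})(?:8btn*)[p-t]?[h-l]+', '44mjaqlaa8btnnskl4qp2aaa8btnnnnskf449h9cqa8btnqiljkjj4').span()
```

Pattern: 3 to 5 of any character except [f43] (lazy), then 1 to 2 of the literal 'a' (captured); then the literal '8bt', then zero or more of the literal 'n' (non-capturing group); then optionally a character in [p-t], then one or more of a character in [h-l].
`re.search` tries every starting position until one works.
The match spans [2:17] → 'mjaqlaa8btnnskl'.
Captured: group 1 = 'mjaqlaa'.

(2, 17)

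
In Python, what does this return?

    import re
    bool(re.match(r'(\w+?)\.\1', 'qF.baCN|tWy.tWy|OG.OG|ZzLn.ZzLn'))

False

`\1` has to match the exact text group 1 already captured.
With `match`, the pattern is implicitly anchored at the beginning.
Here position 0 doesn't satisfy it, so the call returns None, and `bool(None)` is False.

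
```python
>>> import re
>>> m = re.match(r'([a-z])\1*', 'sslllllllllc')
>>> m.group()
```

After group 1 captures some text, `\1` only succeeds where that same text appears again.
`re.match` won't scan ahead — the pattern has to work from the very first character.
The match spans [0:2] → 'ss'.
Captured: group 1 = 's'.

'ss'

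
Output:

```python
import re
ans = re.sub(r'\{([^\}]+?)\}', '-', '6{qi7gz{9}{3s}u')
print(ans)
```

Matches: at [1:10] → '{qi7gz{9}'; at [10:14] → '{3s}'.
Every occurrence is swapped for '-'.

6--u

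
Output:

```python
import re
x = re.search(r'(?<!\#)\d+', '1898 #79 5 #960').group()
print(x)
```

1898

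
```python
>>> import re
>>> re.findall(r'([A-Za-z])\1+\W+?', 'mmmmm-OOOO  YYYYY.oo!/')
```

['m', 'O', 'Y', 'o']

After group 1 captures some text, `\1` only succeeds where that same text appears again.
Scanning left to right: at [0:6] match 'mmmmm-', group 1 = 'm'; at [6:11] match 'OOOO ', group 1 = 'O'; at [12:18] match 'YYYYY.', group 1 = 'Y'; at [18:21] match 'oo!', group 1 = 'o'.
With a single group, `findall` returns only what that group captured — 4 items.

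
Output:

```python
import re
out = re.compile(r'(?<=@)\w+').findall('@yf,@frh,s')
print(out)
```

['yf', 'frh']

The `(?=…)`/`(?<=…)` assertion just peeks at neighbouring text; it doesn't advance the match position.
No capturing groups, so `findall` returns the 2 full match strings.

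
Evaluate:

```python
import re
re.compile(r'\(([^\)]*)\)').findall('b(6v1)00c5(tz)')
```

['6v1', 'tz']

Because there's exactly one group, `findall` drops the full match and keeps group 1 from each hit.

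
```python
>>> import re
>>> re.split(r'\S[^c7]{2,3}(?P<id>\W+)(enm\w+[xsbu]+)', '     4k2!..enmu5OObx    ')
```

['     ', '..', 'enmu5OObx', '    ']

`re.split` interleaves the captured-group text with the surrounding fragments.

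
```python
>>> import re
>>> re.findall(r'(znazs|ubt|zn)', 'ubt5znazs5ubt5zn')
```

Alternation isn't longest-match — the leftmost alternative that fits at this position is chosen.
Scanning left to right: at [0:3] match 'ubt', group 1 = 'ubt'; at [4:9] match 'znazs', group 1 = 'znazs'; at [10:13] match 'ubt', group 1 = 'ubt'; at [14:16] match 'zn', group 1 = 'zn'.
`findall` collects group 1 from each match (4 total).

['ubt', 'znazs', 'ubt', 'zn']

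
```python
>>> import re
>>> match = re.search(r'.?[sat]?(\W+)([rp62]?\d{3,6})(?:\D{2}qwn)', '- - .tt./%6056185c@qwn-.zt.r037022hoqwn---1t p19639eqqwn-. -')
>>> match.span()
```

Pattern: optionally any character, then optionally one of [sat]; then one or more of a non-word character (captured); then optionally one of [rp62], then 3 to 6 of a digit (captured); then exactly 2 of a non-digit, then the literal 'qwn' (non-capturing group).
`re.search` scans for the first position where the pattern succeeds.
The match spans [5:22] → 'tt./%6056185c@qwn'.
Captured: group 1 = './%', group 2 = '6056185'.

(5, 22)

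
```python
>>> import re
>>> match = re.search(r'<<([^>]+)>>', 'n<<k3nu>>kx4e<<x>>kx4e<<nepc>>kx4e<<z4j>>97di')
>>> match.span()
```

`search` walks the string left to right and returns the first match it finds.
The match spans [1:9] → '<<k3nu>>'.
Captured: group 1 = 'k3nu'.

(1, 9)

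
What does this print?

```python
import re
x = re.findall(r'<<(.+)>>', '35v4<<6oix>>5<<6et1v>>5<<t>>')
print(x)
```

['6oix>>5<<6et1v>>5<<t']

`findall` collects group 1 from the one match (1 total).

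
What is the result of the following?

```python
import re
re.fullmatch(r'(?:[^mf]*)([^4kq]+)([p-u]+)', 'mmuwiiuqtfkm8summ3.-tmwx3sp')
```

Pattern: zero or more of any character except [mf] (non-capturing group); then one or more of any character except [4kq] (captured); then one or more of a character in [p-u] (captured).
`re.fullmatch` is like wrapping the pattern in `^…$` (in single-line mode).
Here the pattern can't cover the whole string, so the call returns None.

None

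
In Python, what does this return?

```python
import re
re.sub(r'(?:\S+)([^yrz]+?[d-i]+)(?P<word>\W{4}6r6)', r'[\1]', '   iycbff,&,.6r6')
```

'   [ff]'

Each match is replaced using the text its own group 1 captured.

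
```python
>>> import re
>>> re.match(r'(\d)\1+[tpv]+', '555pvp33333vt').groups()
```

The match spans [0:6] → '555pvp'.
Captured: group 1 = '5'.

('5',)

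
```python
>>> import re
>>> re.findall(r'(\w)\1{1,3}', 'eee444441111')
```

`\1` is not a pattern — it's the concrete string captured by group 1, re-applied verbatim.
Walking the string: at [0:3] match 'eee', group 1 = 'e'; at [3:7] match '4444', group 1 = '4'; at [8:12] match '1111', group 1 = '1'.
`findall` collects group 1 from each match (3 total).

['e', '4', '1']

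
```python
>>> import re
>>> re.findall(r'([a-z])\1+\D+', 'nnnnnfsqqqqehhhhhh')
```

['n']

`\1` is not a pattern — it's the concrete string captured by group 1, re-applied verbatim.
Walking the string: at [0:18] match 'nnnnnfsqqqqehhhhhh', group 1 = 'n'.
Because there's exactly one group, `findall` drops the full match and keeps group 1 from the one hit.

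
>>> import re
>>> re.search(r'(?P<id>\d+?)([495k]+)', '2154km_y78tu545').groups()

('21', '54k')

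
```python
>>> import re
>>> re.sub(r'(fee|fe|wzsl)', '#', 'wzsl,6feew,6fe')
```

'#,6#w,6#'

`|` is ordered: at each position the engine commits to the first alternative that works.
Each match is replaced by '#'.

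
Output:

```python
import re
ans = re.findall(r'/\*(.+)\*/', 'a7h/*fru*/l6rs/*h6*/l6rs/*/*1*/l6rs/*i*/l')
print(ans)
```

Because there's exactly one group, `findall` drops the full match and keeps group 1 from the one hit.

['fru*/l6rs/*h6*/l6rs/*/*1*/l6rs/*i']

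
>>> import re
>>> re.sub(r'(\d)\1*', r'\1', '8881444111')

'8141'

A backreference is literal: `\1` must see the identical characters the first group matched.
The replacement refers to a captured group, so each match is rewritten using its own captured text.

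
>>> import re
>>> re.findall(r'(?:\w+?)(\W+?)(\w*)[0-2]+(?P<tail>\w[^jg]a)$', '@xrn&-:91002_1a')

This matches one or more of a word character (lazy) (non-capturing group); then one or more of a non-word character (lazy) (captured); then zero or more of a word character (captured); then one or more of a character in [0-2]; then a word character, then any character except [jg], then the literal 'a' (captured as 'tail'); then anchored at the end.
Scanning left to right: at [1:15] match 'xrn&-:91002_1a', groups = ('&-:', '9100', '_1a').
`findall` packs the 3 group values into a tuple for every match.

[('&-:', '9100', '_1a')]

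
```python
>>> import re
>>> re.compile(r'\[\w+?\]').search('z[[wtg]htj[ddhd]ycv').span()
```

The match spans [2:7] → '[wtg]'.

(2, 7)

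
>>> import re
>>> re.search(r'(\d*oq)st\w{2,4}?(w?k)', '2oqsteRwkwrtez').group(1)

The pattern matches zero or more of a digit, then the literal 'oq' (captured); then the literal 'st', then 2 to 4 of a word character (lazy); then optionally a literal 'w', then the literal 'k' (captured).
The `?` after the quantifier makes it lazy — it takes as little as possible before letting the rest of the pattern try.
Unlike `match`, `search` isn't anchored — it looks for the pattern anywhere in the string.
The match spans [0:9] → '2oqsteRwk'.
Captured: group 1 = '2oq', group 2 = 'wk'.

'2oq'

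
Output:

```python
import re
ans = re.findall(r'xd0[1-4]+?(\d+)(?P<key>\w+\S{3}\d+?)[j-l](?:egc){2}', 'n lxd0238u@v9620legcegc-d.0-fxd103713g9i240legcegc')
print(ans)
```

Pattern: the literal 'xd0', then one or more of a character in [1-4] (lazy); then one or more of a digit (captured); then one or more of a word character, then exactly 3 of a non-whitespace character, then one or more of a digit (lazy) (captured as 'key'); then a character in [j-l], then the literal 'egc' repeated 2 times.
Lazy quantifiers expand one character at a time until the remainder of the pattern can match.
Walking the string: at [3:23] match 'xd0238u@v9620legcegc', groups = ('38', 'u@v9620').
Multiple groups make `findall` return tuples — one 2-tuple for the one match.

[('38', 'u@v9620')]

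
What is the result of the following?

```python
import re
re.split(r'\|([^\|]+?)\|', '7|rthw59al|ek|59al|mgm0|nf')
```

Because the pattern has a capturing group, `split` also inserts each captured text between the pieces.

['7', 'rthw59al', 'ek', '59al', 'mgm0|nf']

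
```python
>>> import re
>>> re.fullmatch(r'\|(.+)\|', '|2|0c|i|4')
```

`re.fullmatch` is like wrapping the pattern in `^…$` (in single-line mode).
Here the pattern can't cover the whole string, so the call returns None.

None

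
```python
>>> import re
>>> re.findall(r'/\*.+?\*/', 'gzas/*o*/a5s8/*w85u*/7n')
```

With the lazy modifier that quantifier settles for the fewest repetitions that let the rest of the pattern succeed (the atoms after it are unaffected and can still be greedy).
Scanning left to right: at [4:9] → '/*o*/'; at [13:21] → '/*w85u*/'.
Since nothing is captured, `findall` lists the 2 matched substrings directly.

['/*o*/', '/*w85u*/']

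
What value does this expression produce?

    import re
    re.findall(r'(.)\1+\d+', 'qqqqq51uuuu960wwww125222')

['q', 'u', 'w']

`\1` is not a pattern — it's the concrete string captured by group 1, re-applied verbatim.
Matches: at [0:7] match 'qqqqq51', group 1 = 'q'; at [7:14] match 'uuuu960', group 1 = 'u'; at [14:24] match 'wwww125222', group 1 = 'w'.
With a single group, `findall` returns only what that group captured — 3 items.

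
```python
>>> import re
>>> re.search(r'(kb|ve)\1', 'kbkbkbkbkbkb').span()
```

(0, 4)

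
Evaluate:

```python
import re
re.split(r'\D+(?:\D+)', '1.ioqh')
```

['1', '']

Pattern: one or more of a non-digit; then one or more of a non-digit (non-capturing group).
Matches to split on: at [1:6] → '.ioqh'.
`split` removes every match and returns the 2 fragments in between.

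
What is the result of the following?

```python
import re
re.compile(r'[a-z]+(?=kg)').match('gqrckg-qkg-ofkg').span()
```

(0, 4)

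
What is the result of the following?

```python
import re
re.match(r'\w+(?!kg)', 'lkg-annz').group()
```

`(?!…)`/`(?<!…)` only lets a position through if the neighbouring text does NOT match; no characters are consumed.
`re.match` only tries the pattern at the start of the string.
The match spans [0:3] → 'lkg'.

'lkg'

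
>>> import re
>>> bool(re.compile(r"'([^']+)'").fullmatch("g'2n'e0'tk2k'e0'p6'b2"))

False

For `fullmatch`, every character of the input must be accounted for by the pattern.
Here there's no way to consume every character, so the call returns None, and `bool(None)` is False.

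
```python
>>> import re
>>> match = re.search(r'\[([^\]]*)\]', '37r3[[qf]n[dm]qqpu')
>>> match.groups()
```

Unlike `match`, `search` isn't anchored — it looks for the pattern anywhere in the string.
The match spans [4:9] → '[[qf]'.
Captured: group 1 = '[qf'.

('[qf',)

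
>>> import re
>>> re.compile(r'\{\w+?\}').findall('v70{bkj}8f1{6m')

Matches: at [3:8] → '{bkj}'.
Since nothing is captured, `findall` lists the 1 matched substring directly.

['{bkj}']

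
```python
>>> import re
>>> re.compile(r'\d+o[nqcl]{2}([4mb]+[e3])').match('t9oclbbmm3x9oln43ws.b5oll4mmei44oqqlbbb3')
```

`re.match` only tries the pattern at the start of the string.
Here the string doesn't start with a match, so the call returns None.

None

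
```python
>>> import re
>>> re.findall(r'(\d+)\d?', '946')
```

['946']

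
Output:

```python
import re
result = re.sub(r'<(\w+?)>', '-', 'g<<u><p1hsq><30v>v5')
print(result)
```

g<---v5

Matches: at [2:5] → '<u>'; at [5:12] → '<p1hsq>'; at [12:17] → '<30v>'.
Each match is replaced by '-'.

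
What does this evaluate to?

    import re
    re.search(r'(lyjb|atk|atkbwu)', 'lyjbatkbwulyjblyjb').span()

(0, 4)

`re.search` tries every starting position until one works.
The match spans [0:4] → 'lyjb'.
Captured: group 1 = 'lyjb'.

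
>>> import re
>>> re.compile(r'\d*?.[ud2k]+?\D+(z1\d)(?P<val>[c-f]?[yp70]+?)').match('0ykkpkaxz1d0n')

None

`match` is anchored at position 0; if the pattern doesn't fit there, it returns None.
Here the pattern fails at index 0, so the call returns None.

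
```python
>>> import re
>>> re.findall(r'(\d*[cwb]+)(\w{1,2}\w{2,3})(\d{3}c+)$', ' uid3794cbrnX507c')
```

[('3794cb', 'rnX', '507c')]

With 3 capturing groups, `findall` returns a 3-tuple per match.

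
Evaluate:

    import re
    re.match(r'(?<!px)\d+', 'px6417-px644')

`(?!…)`/`(?<!…)` only lets a position through if the neighbouring text does NOT match; no characters are consumed.
`re.match` only tries the pattern at the start of the string.
Here the string doesn't start with a match, so the call returns None.

None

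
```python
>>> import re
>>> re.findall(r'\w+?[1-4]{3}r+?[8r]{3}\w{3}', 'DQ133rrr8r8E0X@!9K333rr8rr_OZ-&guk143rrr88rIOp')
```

['DQ133rrr8r8E', '9K333rr8rr_O', 'guk143rrr88rI']

This matches one or more of a word character (lazy), then exactly 3 of a character in [1-4]; then one or more of a literal 'r' (lazy); then exactly 3 of one of [8r], then exactly 3 of a word character.
Because the quantifier is non-greedy, it stops expanding at the earliest point where the rest of the pattern can succeed.
Matches: at [0:12] → 'DQ133rrr8r8E'; at [16:28] → '9K333rr8rr_O'; at [31:44] → 'guk143rrr88rI'.
`findall` yields the raw match text (3 of them) because the pattern has no groups.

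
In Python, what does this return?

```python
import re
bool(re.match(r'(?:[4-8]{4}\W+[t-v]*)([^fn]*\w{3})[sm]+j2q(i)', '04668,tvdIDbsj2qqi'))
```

`re.match` only tries the pattern at the start of the string.
Here position 0 doesn't satisfy it, so the call returns None, and `bool(None)` is False.

False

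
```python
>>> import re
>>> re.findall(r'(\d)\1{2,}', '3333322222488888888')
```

['3', '2', '8']

`\1` has to match the exact text group 1 already captured.
Matches: at [0:5] match '33333', group 1 = '3'; at [5:10] match '22222', group 1 = '2'; at [11:19] match '88888888', group 1 = '8'.
With a single group, `findall` returns only what that group captured — 3 items.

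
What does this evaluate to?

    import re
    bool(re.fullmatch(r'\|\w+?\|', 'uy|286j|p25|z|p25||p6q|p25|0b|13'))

`fullmatch` succeeds only if the pattern covers the string from start to end.
Here the pattern can't cover the whole string, so the call returns None, and `bool(None)` is False.

False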